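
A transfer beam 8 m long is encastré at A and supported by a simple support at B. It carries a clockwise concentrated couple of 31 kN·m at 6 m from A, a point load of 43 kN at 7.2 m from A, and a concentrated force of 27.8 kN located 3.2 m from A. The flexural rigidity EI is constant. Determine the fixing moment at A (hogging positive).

Remove the prop at B; the released (primary) structure is a cantilever built in at A.
Deflection at B on the released cantilever, summing each load's contribution:
  clockwise couple 31 at a = 6: M₀a(2L − a)/(2EI) = 930/EI
  point load 43 at a = 7.2: Pa²(3L − a)/(6EI) = 6242/EI
  point load 27.8 at a = 3.2: Pa²(3L − a)/(6EI) = 986.9/EI
  δ_0 = 8158/EI
Tip deflection under a unit load at B: L³/(3EI) = 170.7/EI.
Compatibility at B: δ_0 − R_B·δ_{BB} = 0, so R_B = 8158/170.7 = 47.8 kN.
Moment equilibrium about A: M_A = Σ(load moments about A) − R_B·L = 429.6 − 47.8×8 = 47.14 kN·m.

M_A = 47.14 kN·m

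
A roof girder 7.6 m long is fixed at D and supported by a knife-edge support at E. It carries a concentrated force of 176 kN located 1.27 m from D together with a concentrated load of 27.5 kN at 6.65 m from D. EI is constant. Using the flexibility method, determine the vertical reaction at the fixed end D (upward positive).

R_D = 174.2 kN

Remove the prop at E; the released (primary) structure is a cantilever built in at D.
Primary-structure tip deflection at E by superposition:
  point load 176 at a = 1.27: Pa²(3L − a)/(6EI) = 1019/EI
  point load 27.5 at a = 6.65: Pa²(3L − a)/(6EI) = 3273/EI
  δ_0 = 4292/EI
Flexibility coefficient — unit upward force at E: δ_{EE} = L³/(3EI) = 146.3/EI.
Compatibility at E: δ_0 − R_E·δ_{EE} = 0, so R_E = 4292/146.3 = 29.33 kN.
Vertical equilibrium: R_D = ΣP − R_E = 203.5 − 29.33 = 174.2 kN.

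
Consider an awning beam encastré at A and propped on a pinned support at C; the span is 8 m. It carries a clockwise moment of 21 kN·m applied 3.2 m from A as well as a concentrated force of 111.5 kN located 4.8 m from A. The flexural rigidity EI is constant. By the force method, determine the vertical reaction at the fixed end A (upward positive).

Remove the prop at C; the released (primary) structure is a cantilever built in at A.
Free-end deflection of the primary structure under the applied loading (downward +):
  clockwise couple 21 at a = 3.2: M₀a(2L − a)/(2EI) = 430.1/EI
  point load 111.5 at a = 4.8: Pa²(3L − a)/(6EI) = 8221/EI
  δ_0 = 8651/EI
Flexibility coefficient — unit upward force at C: δ_{CC} = L³/(3EI) = 170.7/EI.
Compatibility at C: δ_0 − R_C·δ_{CC} = 0, so R_C = 8651/170.7 = 50.69 kN.
Vertical equilibrium: R_A = ΣP − R_C = 111.5 − 50.69 = 60.81 kN.

R_A = 60.81 kN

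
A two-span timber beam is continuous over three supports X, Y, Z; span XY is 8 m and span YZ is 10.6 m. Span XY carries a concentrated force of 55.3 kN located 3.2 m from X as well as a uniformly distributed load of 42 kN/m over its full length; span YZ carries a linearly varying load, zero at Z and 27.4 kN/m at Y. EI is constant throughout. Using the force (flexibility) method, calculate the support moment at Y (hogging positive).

Release continuity at Y by inserting a hinge; the redundant is the internal moment M_Y. The primary structure is two simply-supported spans XY and YZ.
End slopes at the hinge Y, treating each span as simply supported:
  span XY: point load 55.3 at a = 3.2: Pab(L + a)/(6LEI) = 198.2/EI
  span XY: UDL 42: wL³/(24EI) = 896/EI
  span YZ: triangular load, peak 27.4: w₀L³/(45EI) = 725.2/EI
  relative rotation θ_0 = (1094 + 725.2)/EI = 1819/EI
A unit hogging moment at Y produces rotation L₁/(3EI) + L₂/(3EI) = 6.2/EI.
Slope continuity at Y: θ_0 = M_Y·6.2/EI, so M_Y = 1819/6.2 = 293.5 kN·m (hogging).

M_Y = 293.5 kN·m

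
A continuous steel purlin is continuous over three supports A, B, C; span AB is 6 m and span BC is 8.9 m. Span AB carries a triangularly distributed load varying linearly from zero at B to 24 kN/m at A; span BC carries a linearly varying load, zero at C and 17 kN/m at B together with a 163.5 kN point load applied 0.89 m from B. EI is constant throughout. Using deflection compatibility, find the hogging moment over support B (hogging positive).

M_B = 148.2 kN·m

Insert a hinge at B; M_B is the redundant, and each span becomes simply supported.
End slopes at the hinge B, treating each span as simply supported:
  span AB: triangular load, peak 24: 7w₀L³/(360EI) = 100.8/EI
  span BC: triangular load, peak 17: w₀L³/(45EI) = 266.3/EI
  span BC: point load 163.5 at a = 0.89: Pab(L + b)/(6LEI) = 369.1/EI
  relative rotation θ_0 = (100.8 + 635.4)/EI = 736.2/EI
A unit hogging moment at B produces rotation L₁/(3EI) + L₂/(3EI) = 4.967/EI.
Slope continuity at B: θ_0 = M_B·4.967/EI, so M_B = 736.2/4.967 = 148.2 kN·m (hogging).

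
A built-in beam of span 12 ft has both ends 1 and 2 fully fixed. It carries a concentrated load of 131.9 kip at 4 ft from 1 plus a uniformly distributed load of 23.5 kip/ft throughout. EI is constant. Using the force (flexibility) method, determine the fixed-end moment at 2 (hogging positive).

Take the two fixed-end moments M_1, M_2 as redundants; the released structure is the simple span 12.
End rotations of the released simple span under the applied load (×1/EI):
  at 1: point load 131.9 at a = 4: Pab(L + b)/(6LEI) = 1172/EI
  at 2: point load 131.9 at a = 4: Pab(L + a)/(6LEI) = 938/EI
  at 1: UDL 23.5: wL³/(24EI) = 1692/EI
  at 2: UDL 23.5: wL³/(24EI) = 1692/EI
  θ_10 = 2864/EI,  θ_20 = 2630/EI
Flexibility coefficients: a unit moment at one end gives L/(3EI) there and L/(6EI) at the far end, so f₁₁ = f₂₂ = 4/EI and f₁₂ = f₂₁ = 2/EI.
Compatibility — zero rotation at each built-in end:
  4 M_1 + 2 M_2 = 2864
  2 M_1 + 4 M_2 = 2630
Solving the pair gives M_1 = 516.5 kip·ft and M_2 = 399.2 kip·ft (hogging).

M_2 = 399.2 kip·ft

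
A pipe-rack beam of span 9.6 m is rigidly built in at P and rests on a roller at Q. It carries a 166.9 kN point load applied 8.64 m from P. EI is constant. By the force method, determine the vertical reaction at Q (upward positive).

R_Q = 141.9 kN

Remove the prop at Q; the released (primary) structure is a cantilever built in at P.
Deflection at Q on the released cantilever, summing each load's contribution:
  point load 166.9 at a = 8.64: Pa²(3L − a)/(6EI) = 41862/EI
Tip deflection under a unit load at Q: L³/(3EI) = 294.9/EI.
Compatibility at Q: δ_0 − R_Q·δ_{QQ} = 0, so R_Q = 41862/294.9 = 141.9 kN.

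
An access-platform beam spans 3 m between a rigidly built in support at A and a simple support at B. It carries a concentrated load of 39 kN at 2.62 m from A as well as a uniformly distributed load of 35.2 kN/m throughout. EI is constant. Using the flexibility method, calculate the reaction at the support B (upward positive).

R_B = 71.23 kN

Choose R_B as the redundant. The primary structure is the cantilever fixed at A.
Deflection at B on the released cantilever, summing each load's contribution:
  point load 39 at a = 2.62: Pa²(3L − a)/(6EI) = 284.7/EI
  UDL 35.2: wL⁴/(8EI) = 356.4/EI
  δ_0 = 641.1/EI
Tip deflection under a unit load at B: L³/(3EI) = 9/EI.
The prop prevents deflection at B: R_B = δ_0/δ_{BB} = 641.1/9 = 71.23 kN.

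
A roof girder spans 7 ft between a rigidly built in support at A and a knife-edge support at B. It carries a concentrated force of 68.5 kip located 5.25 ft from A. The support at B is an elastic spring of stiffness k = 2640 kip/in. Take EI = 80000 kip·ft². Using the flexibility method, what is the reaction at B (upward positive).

R_B = 42.41 kip

Remove the prop at B; the released (primary) structure is a cantilever built in at A.
Downward deflection at the released point B due to the loads:
  point load 68.5 at a = 5.25: Pa²(3L − a)/(6EI) = 4956/EI
Flexibility coefficient — unit upward force at B: δ_{BB} = L³/(3EI) = 114.3/EI.
With EI = 80000 kip·ft²: δ_0 = 0.061951 ft and δ_{BB} = 0.001429 ft/kip.
Compatibility — the spring shortens by R_B/k under the reaction it provides: δ_0 − R_B·δ_{BB} = R_B/k. With 1/k = 1/(2640×12) ft/kip = 0.000032 ft/kip, R_B = δ_0 / (δ_{BB} + 1/k) = 0.061951 / (0.001429 + 0.000032) = 42.41 kip.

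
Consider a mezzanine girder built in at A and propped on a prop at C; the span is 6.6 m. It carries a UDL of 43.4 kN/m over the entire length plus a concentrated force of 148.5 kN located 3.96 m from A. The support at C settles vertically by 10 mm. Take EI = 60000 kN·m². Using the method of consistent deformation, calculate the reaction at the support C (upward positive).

R_C = 165.3 kN

Choose R_C as the redundant. The primary structure is the cantilever fixed at A.
Primary-structure tip deflection at C by superposition:
  UDL 43.4: wL⁴/(8EI) = 10294/EI
  point load 148.5 at a = 3.96: Pa²(3L − a)/(6EI) = 6148/EI
  δ_0 = 16442/EI
Tip deflection under a unit load at C: L³/(3EI) = 95.83/EI.
With EI = 60000 kN·m²: δ_0 = 0.27403 m and δ_{CC} = 0.001597 m/kN.
Compatibility — the beam at C must follow the support down by 0.01 m: δ_0 − R_C·δ_{CC} = 0.01, so R_C = (0.27403 − 0.01)/0.001597 = 165.3 kN.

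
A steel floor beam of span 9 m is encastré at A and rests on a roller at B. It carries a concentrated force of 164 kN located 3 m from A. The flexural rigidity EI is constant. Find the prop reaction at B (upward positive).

Take the reaction at B as the redundant and release it; the primary structure is a cantilever fixed at A.
Downward deflection at the released point B due to the loads:
  point load 164 at a = 3: Pa²(3L − a)/(6EI) = 5904/EI
Flexibility coefficient — unit upward force at B: δ_{BB} = L³/(3EI) = 243/EI.
The prop prevents deflection at B: R_B = δ_0/δ_{BB} = 5904/243 = 24.3 kN.

R_B = 24.3 kN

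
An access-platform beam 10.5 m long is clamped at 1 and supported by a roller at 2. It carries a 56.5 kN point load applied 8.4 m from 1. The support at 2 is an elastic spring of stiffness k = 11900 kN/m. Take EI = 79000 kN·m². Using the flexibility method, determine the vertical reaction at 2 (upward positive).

R_2 = 39.1 kN

Remove the prop at 2; the released (primary) structure is a cantilever built in at 1.
Downward deflection at the released point 2 due to the loads:
  point load 56.5 at a = 8.4: Pa²(3L − a)/(6EI) = 15349/EI
Tip deflection under a unit load at 2: L³/(3EI) = 385.9/EI.
With EI = 79000 kN·m²: δ_0 = 0.19429 m and δ_{22} = 0.004884 m/kN.
Compatibility — the spring shortens by R_2/k under the reaction it provides: δ_0 − R_2·δ_{22} = R_2/k. With 1/k = 0.000084 m/kN, R_2 = δ_0 / (δ_{22} + 1/k) = 0.19429 / (0.004884 + 0.000084) = 39.1 kN.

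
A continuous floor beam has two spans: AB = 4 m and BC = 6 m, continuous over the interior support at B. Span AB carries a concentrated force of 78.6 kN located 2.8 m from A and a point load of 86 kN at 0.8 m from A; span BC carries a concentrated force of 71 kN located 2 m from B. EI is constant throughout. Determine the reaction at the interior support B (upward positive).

Take M_B as the redundant. Released structure: two simple spans AB and BC with a hinge at B.
Discontinuity in slope at B on the released structure — sum the simple-span end rotations:
  span AB: point load 78.6 at a = 2.8: Pab(L + a)/(6LEI) = 74.83/EI
  span AB: point load 86 at a = 0.8: Pab(L + a)/(6LEI) = 44.03/EI
  span BC: point load 71 at a = 2: Pab(L + b)/(6LEI) = 157.8/EI
  relative rotation θ_0 = (118.9 + 157.8)/EI = 276.6/EI
A unit hogging moment at B produces rotation L₁/(3EI) + L₂/(3EI) = 3.333/EI.
Slope continuity at B: θ_0 = M_B·3.333/EI, so M_B = 276.6/3.333 = 82.99 kN·m (hogging).
Span AB, ΣM about A with M_B applied at B: R_B^{AB}·4 = 288.9 + 82.99, so R_B^{AB} = 92.97 kN and R_A = 164.6 − 92.97 = 71.63 kN.
Span BC, ΣM about C: R_B^{BC}·6 = 284 + 82.99, so R_B^{BC} = 61.17 kN and R_C = 71 − 61.17 = 9.835 kN.
R_B = 92.97 + 61.17 = 154.1 kN.

R_B = 154.1 kN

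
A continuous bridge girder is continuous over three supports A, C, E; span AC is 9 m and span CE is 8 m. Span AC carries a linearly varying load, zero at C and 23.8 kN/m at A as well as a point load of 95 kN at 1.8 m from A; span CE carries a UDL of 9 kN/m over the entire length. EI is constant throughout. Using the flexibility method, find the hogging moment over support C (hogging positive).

M_C = 136.9 kN·m

Take M_C as the redundant. Released structure: two simple spans AC and CE with a hinge at C.
Rotations at C on the released spans (each span's end-slope, ×1/EI):
  span AC: triangular load, peak 23.8: 7w₀L³/(360EI) = 337.4/EI
  span AC: point load 95 at a = 1.8: Pab(L + a)/(6LEI) = 246.2/EI
  span CE: UDL 9: wL³/(24EI) = 192/EI
  relative rotation θ_0 = (583.6 + 192)/EI = 775.6/EI
A unit hogging moment at C produces rotation L₁/(3EI) + L₂/(3EI) = 5.667/EI.
Slope continuity at C: θ_0 = M_C·5.667/EI, so M_C = 775.6/5.667 = 136.9 kN·m (hogging).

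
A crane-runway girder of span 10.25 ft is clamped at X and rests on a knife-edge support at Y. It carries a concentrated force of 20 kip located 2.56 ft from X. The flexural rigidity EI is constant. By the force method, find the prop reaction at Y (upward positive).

R_Y = 1.716 kip

Choose R_Y as the redundant. The primary structure is the cantilever fixed at X.
Deflection at Y on the released cantilever, summing each load's contribution:
  point load 20 at a = 2.56: Pa²(3L − a)/(6EI) = 615.8/EI
Tip deflection under a unit load at Y: L³/(3EI) = 359/EI.
Compatibility at Y: δ_0 − R_Y·δ_{YY} = 0, so R_Y = 615.8/359 = 1.716 kip.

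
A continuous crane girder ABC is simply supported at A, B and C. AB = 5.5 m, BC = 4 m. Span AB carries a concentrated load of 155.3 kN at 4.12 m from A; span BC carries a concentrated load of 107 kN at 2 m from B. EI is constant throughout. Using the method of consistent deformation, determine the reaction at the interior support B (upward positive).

R_B = 219.5 kN

Release continuity at B by inserting a hinge; the redundant is the internal moment M_B. The primary structure is two simply-supported spans AB and BC.
Rotations at B on the released spans (each span's end-slope, ×1/EI):
  span AB: point load 155.3 at a = 4.12: Pab(L + a)/(6LEI) = 257.4/EI
  span BC: point load 107 at a = 2: Pab(L + b)/(6LEI) = 107/EI
  relative rotation θ_0 = (257.4 + 107)/EI = 364.4/EI
A unit hogging moment at B produces rotation L₁/(3EI) + L₂/(3EI) = 3.167/EI.
Compatibility: M_B·(L₁+L₂)/(3EI) = θ_0, giving M_B = 115.1 kN·m (hogging).
Span AB, ΣM about A with M_B applied at B: R_B^{AB}·5.5 = 639.8 + 115.1, so R_B^{AB} = 137.3 kN and R_A = 155.3 − 137.3 = 18.04 kN.
Span BC, ΣM about C: R_B^{BC}·4 = 214 + 115.1, so R_B^{BC} = 82.27 kN and R_C = 107 − 82.27 = 24.73 kN.
R_B = 137.3 + 82.27 = 219.5 kN.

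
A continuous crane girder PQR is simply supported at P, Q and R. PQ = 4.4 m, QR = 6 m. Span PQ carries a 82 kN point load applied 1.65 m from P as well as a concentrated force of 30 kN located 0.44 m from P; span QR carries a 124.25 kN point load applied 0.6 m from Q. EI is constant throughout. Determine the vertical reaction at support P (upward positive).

Release continuity at Q by inserting a hinge; the redundant is the internal moment M_Q. The primary structure is two simply-supported spans PQ and QR.
Discontinuity in slope at Q on the released structure — sum the simple-span end rotations:
  span PQ: point load 82 at a = 1.65: Pab(L + a)/(6LEI) = 85.27/EI
  span PQ: point load 30 at a = 0.44: Pab(L + a)/(6LEI) = 9.583/EI
  span QR: point load 124.25 at a = 0.6: Pab(L + b)/(6LEI) = 127.5/EI
  relative rotation θ_0 = (94.85 + 127.5)/EI = 222.3/EI
A unit hogging moment at Q produces rotation L₁/(3EI) + L₂/(3EI) = 3.467/EI.
Compatibility: M_Q·(L₁+L₂)/(3EI) = θ_0, giving M_Q = 64.13 kN·m (hogging).
Span PQ, ΣM about P with M_Q applied at Q: R_Q^{PQ}·4.4 = 148.5 + 64.13, so R_Q^{PQ} = 48.33 kN and R_P = 112 − 48.33 = 63.67 kN.

R_P = 63.67 kN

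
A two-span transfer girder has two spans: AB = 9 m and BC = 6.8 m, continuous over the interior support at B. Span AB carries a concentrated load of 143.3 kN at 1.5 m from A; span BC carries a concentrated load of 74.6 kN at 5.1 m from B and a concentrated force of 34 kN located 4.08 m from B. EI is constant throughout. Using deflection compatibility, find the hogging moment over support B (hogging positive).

Release continuity at B by inserting a hinge; the redundant is the internal moment M_B. The primary structure is two simply-supported spans AB and BC.
Rotations at B on the released spans (each span's end-slope, ×1/EI):
  span AB: point load 143.3 at a = 1.5: Pab(L + a)/(6LEI) = 313.5/EI
  span BC: point load 74.6 at a = 5.1: Pab(L + b)/(6LEI) = 134.7/EI
  span BC: point load 34 at a = 4.08: Pab(L + b)/(6LEI) = 88.04/EI
  relative rotation θ_0 = (313.5 + 222.8)/EI = 536.3/EI
A unit hogging moment at B produces rotation L₁/(3EI) + L₂/(3EI) = 5.267/EI.
Compatibility: M_B·(L₁+L₂)/(3EI) = θ_0, giving M_B = 101.8 kN·m (hogging).

M_B = 101.8 kN·m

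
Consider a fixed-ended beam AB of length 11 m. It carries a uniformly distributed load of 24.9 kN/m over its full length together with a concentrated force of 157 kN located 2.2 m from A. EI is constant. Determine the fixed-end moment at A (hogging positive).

Release both end moments; the primary structure is a simply-supported span AB with redundants M_A and M_B.
On the primary (simply-supported) span, the end slopes from the loading are:
  at A: UDL 24.9: wL³/(24EI) = 1381/EI
  at B: UDL 24.9: wL³/(24EI) = 1381/EI
  at A: point load 157 at a = 2.2: Pab(L + b)/(6LEI) = 911.9/EI
  at B: point load 157 at a = 2.2: Pab(L + a)/(6LEI) = 607.9/EI
  θ_A0 = 2293/EI,  θ_B0 = 1989/EI
Flexibility coefficients: a unit moment at one end gives L/(3EI) there and L/(6EI) at the far end, so f₁₁ = f₂₂ = 3.667/EI and f₁₂ = f₂₁ = 1.833/EI.
Compatibility — zero rotation at each built-in end:
  3.667 M_A + 1.833 M_B = 2293
  1.833 M_A + 3.667 M_B = 1989
Solving the pair gives M_A = 472.1 kN·m and M_B = 306.3 kN·m (hogging).

M_A = 472.1 kN·m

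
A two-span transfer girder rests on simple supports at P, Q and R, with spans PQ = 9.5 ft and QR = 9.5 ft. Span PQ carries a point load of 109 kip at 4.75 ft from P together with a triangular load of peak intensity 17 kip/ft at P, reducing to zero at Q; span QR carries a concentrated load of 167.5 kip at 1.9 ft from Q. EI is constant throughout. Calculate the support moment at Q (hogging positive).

Release continuity at Q by inserting a hinge; the redundant is the internal moment M_Q. The primary structure is two simply-supported spans PQ and QR.
End slopes at the hinge Q, treating each span as simply supported:
  span PQ: point load 109 at a = 4.75: Pab(L + a)/(6LEI) = 614.8/EI
  span PQ: triangular load, peak 17: 7w₀L³/(360EI) = 283.4/EI
  span QR: point load 167.5 at a = 1.9: Pab(L + b)/(6LEI) = 725.6/EI
  relative rotation θ_0 = (898.2 + 725.6)/EI = 1624/EI
A unit hogging moment at Q produces rotation L₁/(3EI) + L₂/(3EI) = 6.333/EI.
Compatibility: M_Q·(L₁+L₂)/(3EI) = θ_0, giving M_Q = 256.4 kip·ft (hogging).

M_Q = 256.4 kip·ft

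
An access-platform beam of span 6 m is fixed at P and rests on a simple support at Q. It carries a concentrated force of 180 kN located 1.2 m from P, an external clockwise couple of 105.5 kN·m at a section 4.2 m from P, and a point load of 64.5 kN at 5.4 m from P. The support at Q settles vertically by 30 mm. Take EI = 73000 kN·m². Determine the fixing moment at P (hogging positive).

Take the reaction at Q as the redundant and release it; the primary structure is a cantilever fixed at P.
Downward deflection at the released point Q due to the loads:
  point load 180 at a = 1.2: Pa²(3L − a)/(6EI) = 725.8/EI
  clockwise couple 105.5 at a = 4.2: M₀a(2L − a)/(2EI) = 1728/EI
  point load 64.5 at a = 5.4: Pa²(3L − a)/(6EI) = 3950/EI
  δ_0 = 6404/EI
Flexibility coefficient — unit upward force at Q: δ_{QQ} = L³/(3EI) = 72/EI.
With EI = 73000 kN·m²: δ_0 = 0.08772 m and δ_{QQ} = 0.000986 m/kN.
Compatibility — the beam at Q must follow the support down by 0.03 m: δ_0 − R_Q·δ_{QQ} = 0.03, so R_Q = (0.08772 − 0.03)/0.000986 = 58.52 kN.
Moment equilibrium about P: M_P = Σ(load moments about P) − R_Q·L = 669.8 − 58.52×6 = 318.7 kN·m.

M_P = 318.7 kN·m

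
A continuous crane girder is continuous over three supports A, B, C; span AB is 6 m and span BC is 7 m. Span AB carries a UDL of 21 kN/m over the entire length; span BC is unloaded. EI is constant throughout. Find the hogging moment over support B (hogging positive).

Insert a hinge at B; M_B is the redundant, and each span becomes simply supported.
End slopes at the hinge B, treating each span as simply supported:
  span AB: UDL 21: wL³/(24EI) = 189/EI
  relative rotation θ_0 = (189 + 0)/EI = 189/EI
A unit hogging moment at B produces rotation L₁/(3EI) + L₂/(3EI) = 4.333/EI.
Compatibility: M_B·(L₁+L₂)/(3EI) = θ_0, giving M_B = 43.62 kN·m (hogging).

M_B = 43.62 kN·m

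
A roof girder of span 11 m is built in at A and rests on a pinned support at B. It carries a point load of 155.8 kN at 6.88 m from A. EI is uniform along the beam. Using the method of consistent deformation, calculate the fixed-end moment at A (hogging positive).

M_A = 275.9 kN·m

Remove the prop at B; the released (primary) structure is a cantilever built in at A.
Primary-structure tip deflection at B by superposition:
  point load 155.8 at a = 6.88: Pa²(3L − a)/(6EI) = 32105/EI
Flexibility coefficient — unit upward force at B: δ_{BB} = L³/(3EI) = 443.7/EI.
Compatibility at B: δ_0 − R_B·δ_{BB} = 0, so R_B = 32105/443.7 = 72.36 kN.
Moment equilibrium about A: M_A = Σ(load moments about A) − R_B·L = 1072 − 72.36×11 = 275.9 kN·m.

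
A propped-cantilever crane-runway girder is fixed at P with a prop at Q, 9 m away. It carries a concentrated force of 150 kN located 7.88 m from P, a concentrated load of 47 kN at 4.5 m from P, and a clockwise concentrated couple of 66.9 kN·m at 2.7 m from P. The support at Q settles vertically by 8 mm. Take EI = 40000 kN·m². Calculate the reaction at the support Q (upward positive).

R_Q = 141.2 kN

Take the reaction at Q as the redundant and release it; the primary structure is a cantilever fixed at P.
Free-end deflection of the primary structure under the applied loading (downward +):
  point load 150 at a = 7.88: Pa²(3L − a)/(6EI) = 29681/EI
  point load 47 at a = 4.5: Pa²(3L − a)/(6EI) = 3569/EI
  clockwise couple 66.9 at a = 2.7: M₀a(2L − a)/(2EI) = 1382/EI
  δ_0 = 34632/EI
Flexibility coefficient — unit upward force at Q: δ_{QQ} = L³/(3EI) = 243/EI.
With EI = 40000 kN·m²: δ_0 = 0.8658 m and δ_{QQ} = 0.006075 m/kN.
Compatibility — the beam at Q must follow the support down by 0.008 m: δ_0 − R_Q·δ_{QQ} = 0.008, so R_Q = (0.8658 − 0.008)/0.006075 = 141.2 kN.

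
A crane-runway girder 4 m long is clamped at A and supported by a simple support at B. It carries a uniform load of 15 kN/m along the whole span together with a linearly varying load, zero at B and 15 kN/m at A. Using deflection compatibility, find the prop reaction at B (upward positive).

R_B = 28.5 kN

Take the reaction at B as the redundant and release it; the primary structure is a cantilever fixed at A.
Deflection at B on the released cantilever, summing each load's contribution:
  UDL 15: wL⁴/(8EI) = 480/EI
  triangular load, peak 15 at the fixed end: w₀L⁴/(30EI) = 128/EI
  δ_0 = 608/EI
Flexibility coefficient — unit upward force at B: δ_{BB} = L³/(3EI) = 21.33/EI.
Compatibility at B: δ_0 − R_B·δ_{BB} = 0, so R_B = 608/21.33 = 28.5 kN.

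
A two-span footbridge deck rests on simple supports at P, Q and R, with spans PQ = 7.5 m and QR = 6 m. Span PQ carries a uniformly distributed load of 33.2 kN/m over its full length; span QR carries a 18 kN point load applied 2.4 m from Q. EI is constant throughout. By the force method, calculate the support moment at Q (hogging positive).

Release continuity at Q by inserting a hinge; the redundant is the internal moment M_Q. The primary structure is two simply-supported spans PQ and QR.
Discontinuity in slope at Q on the released structure — sum the simple-span end rotations:
  span PQ: UDL 33.2: wL³/(24EI) = 583.6/EI
  span QR: point load 18 at a = 2.4: Pab(L + b)/(6LEI) = 41.47/EI
  relative rotation θ_0 = (583.6 + 41.47)/EI = 625.1/EI
A unit hogging moment at Q produces rotation L₁/(3EI) + L₂/(3EI) = 4.5/EI.
Slope continuity at Q: θ_0 = M_Q·4.5/EI, so M_Q = 625.1/4.5 = 138.9 kN·m (hogging).

M_Q = 138.9 kN·m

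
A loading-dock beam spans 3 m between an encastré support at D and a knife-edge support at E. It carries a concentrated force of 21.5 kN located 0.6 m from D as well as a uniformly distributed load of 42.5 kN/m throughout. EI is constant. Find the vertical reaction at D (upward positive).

Remove the prop at E; the released (primary) structure is a cantilever built in at D.
Free-end deflection of the primary structure under the applied loading (downward +):
  point load 21.5 at a = 0.6: Pa²(3L − a)/(6EI) = 10.84/EI
  UDL 42.5: wL⁴/(8EI) = 430.3/EI
  δ_0 = 441.1/EI
Flexibility coefficient — unit upward force at E: δ_{EE} = L³/(3EI) = 9/EI.
The prop prevents deflection at E: R_E = δ_0/δ_{EE} = 441.1/9 = 49.02 kN.
Vertical equilibrium: R_D = ΣP − R_E = 149 − 49.02 = 99.98 kN.

R_D = 99.98 kN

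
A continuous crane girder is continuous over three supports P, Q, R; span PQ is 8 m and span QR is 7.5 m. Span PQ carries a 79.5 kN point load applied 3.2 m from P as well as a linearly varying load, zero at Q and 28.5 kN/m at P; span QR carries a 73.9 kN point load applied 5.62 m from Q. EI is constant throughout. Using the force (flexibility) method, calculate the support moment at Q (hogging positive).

M_Q = 141.6 kN·m

Insert a hinge at Q; M_Q is the redundant, and each span becomes simply supported.
End slopes at the hinge Q, treating each span as simply supported:
  span PQ: point load 79.5 at a = 3.2: Pab(L + a)/(6LEI) = 284.9/EI
  span PQ: triangular load, peak 28.5: 7w₀L³/(360EI) = 283.7/EI
  span QR: point load 73.9 at a = 5.62: Pab(L + b)/(6LEI) = 162.8/EI
  relative rotation θ_0 = (568.7 + 162.8)/EI = 731.4/EI
A unit hogging moment at Q produces rotation L₁/(3EI) + L₂/(3EI) = 5.167/EI.
Slope continuity at Q: θ_0 = M_Q·5.167/EI, so M_Q = 731.4/5.167 = 141.6 kN·m (hogging).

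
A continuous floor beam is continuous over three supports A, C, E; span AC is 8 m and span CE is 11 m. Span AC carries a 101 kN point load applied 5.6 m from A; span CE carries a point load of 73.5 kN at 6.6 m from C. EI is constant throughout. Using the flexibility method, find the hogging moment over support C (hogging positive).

M_C = 139.4 kN·m

Take M_C as the redundant. Released structure: two simple spans AC and CE with a hinge at C.
Rotations at C on the released spans (each span's end-slope, ×1/EI):
  span AC: point load 101 at a = 5.6: Pab(L + a)/(6LEI) = 384.6/EI
  span CE: point load 73.5 at a = 6.6: Pab(L + b)/(6LEI) = 498/EI
  relative rotation θ_0 = (384.6 + 498)/EI = 882.6/EI
A unit hogging moment at C produces rotation L₁/(3EI) + L₂/(3EI) = 6.333/EI.
Slope continuity at C: θ_0 = M_C·6.333/EI, so M_C = 882.6/6.333 = 139.4 kN·m (hogging).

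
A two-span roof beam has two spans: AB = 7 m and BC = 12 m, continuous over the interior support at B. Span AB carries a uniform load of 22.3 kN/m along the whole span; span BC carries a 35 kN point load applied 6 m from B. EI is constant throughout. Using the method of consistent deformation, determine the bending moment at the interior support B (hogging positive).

M_B = 100.1 kN·m

Release continuity at B by inserting a hinge; the redundant is the internal moment M_B. The primary structure is two simply-supported spans AB and BC.
Discontinuity in slope at B on the released structure — sum the simple-span end rotations:
  span AB: UDL 22.3: wL³/(24EI) = 318.7/EI
  span BC: point load 35 at a = 6: Pab(L + b)/(6LEI) = 315/EI
  relative rotation θ_0 = (318.7 + 315)/EI = 633.7/EI
A unit hogging moment at B produces rotation L₁/(3EI) + L₂/(3EI) = 6.333/EI.
Compatibility: M_B·(L₁+L₂)/(3EI) = θ_0, giving M_B = 100.1 kN·m (hogging).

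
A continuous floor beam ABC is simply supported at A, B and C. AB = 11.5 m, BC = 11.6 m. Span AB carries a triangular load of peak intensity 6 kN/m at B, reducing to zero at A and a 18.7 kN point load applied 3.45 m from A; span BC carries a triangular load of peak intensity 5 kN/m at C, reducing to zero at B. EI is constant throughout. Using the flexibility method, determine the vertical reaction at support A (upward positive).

Release continuity at B by inserting a hinge; the redundant is the internal moment M_B. The primary structure is two simply-supported spans AB and BC.
End slopes at the hinge B, treating each span as simply supported:
  span AB: triangular load, peak 6: w₀L³/(45EI) = 202.8/EI
  span AB: point load 18.7 at a = 3.45: Pab(L + a)/(6LEI) = 112.5/EI
  span BC: triangular load, peak 5: 7w₀L³/(360EI) = 151.8/EI
  relative rotation θ_0 = (315.3 + 151.8)/EI = 467.1/EI
A unit hogging moment at B produces rotation L₁/(3EI) + L₂/(3EI) = 7.7/EI.
Compatibility: M_B·(L₁+L₂)/(3EI) = θ_0, giving M_B = 60.66 kN·m (hogging).
Span AB, ΣM about A with M_B applied at B: R_B^{AB}·11.5 = 329 + 60.66, so R_B^{AB} = 33.88 kN and R_A = 53.2 − 33.88 = 19.32 kN.

R_A = 19.32 kN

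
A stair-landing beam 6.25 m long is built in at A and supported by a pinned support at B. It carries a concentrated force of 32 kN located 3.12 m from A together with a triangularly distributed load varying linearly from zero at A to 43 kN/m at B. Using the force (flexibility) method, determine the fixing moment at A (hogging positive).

Take the reaction at B as the redundant and release it; the primary structure is a cantilever fixed at A.
Free-end deflection of the primary structure under the applied loading (downward +):
  point load 32 at a = 3.12: Pa²(3L − a)/(6EI) = 811.5/EI
  triangular load, peak 43 at the free end: 11w₀L⁴/(120EI) = 6015/EI
  δ_0 = 6826/EI
Tip deflection under a unit load at B: L³/(3EI) = 81.38/EI.
The prop prevents deflection at B: R_B = δ_0/δ_{BB} = 6826/81.38 = 83.88 kN.
Moment equilibrium about A: M_A = Σ(load moments about A) − R_B·L = 659.7 − 83.88×6.25 = 135.5 kN·m.

M_A = 135.5 kN·m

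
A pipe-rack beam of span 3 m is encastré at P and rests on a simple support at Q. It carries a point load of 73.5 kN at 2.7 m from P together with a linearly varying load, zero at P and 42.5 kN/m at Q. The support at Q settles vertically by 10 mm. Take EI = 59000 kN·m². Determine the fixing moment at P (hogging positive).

Remove the prop at Q; the released (primary) structure is a cantilever built in at P.
Primary-structure tip deflection at Q by superposition:
  point load 73.5 at a = 2.7: Pa²(3L − a)/(6EI) = 562.6/EI
  triangular load, peak 42.5 at the free end: 11w₀L⁴/(120EI) = 315.6/EI
  δ_0 = 878.2/EI
Tip deflection under a unit load at Q: L³/(3EI) = 9/EI.
With EI = 59000 kN·m²: δ_0 = 0.014884 m and δ_{QQ} = 0.000153 m/kN.
Compatibility — the beam at Q must follow the support down by 0.01 m: δ_0 − R_Q·δ_{QQ} = 0.01, so R_Q = (0.014884 − 0.01)/0.000153 = 32.02 kN.
Moment equilibrium about P: M_P = Σ(load moments about P) − R_Q·L = 325.9 − 32.02×3 = 229.9 kN·m.

M_P = 229.9 kN·m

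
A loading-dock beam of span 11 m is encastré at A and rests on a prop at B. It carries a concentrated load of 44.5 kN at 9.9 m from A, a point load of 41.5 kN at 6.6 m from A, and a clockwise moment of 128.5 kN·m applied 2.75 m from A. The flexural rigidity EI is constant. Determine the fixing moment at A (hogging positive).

M_A = 145.1 kN·m

Choose R_B as the redundant. The primary structure is the cantilever fixed at A.
Free-end deflection of the primary structure under the applied loading (downward +):
  point load 44.5 at a = 9.9: Pa²(3L − a)/(6EI) = 16792/EI
  point load 41.5 at a = 6.6: Pa²(3L − a)/(6EI) = 7954/EI
  clockwise couple 128.5 at a = 2.75: M₀a(2L − a)/(2EI) = 3401/EI
  δ_0 = 28147/EI
Tip deflection under a unit load at B: L³/(3EI) = 443.7/EI.
The prop prevents deflection at B: R_B = δ_0/δ_{BB} = 28147/443.7 = 63.44 kN.
Moment equilibrium about A: M_A = Σ(load moments about A) − R_B·L = 843 − 63.44×11 = 145.1 kN·m.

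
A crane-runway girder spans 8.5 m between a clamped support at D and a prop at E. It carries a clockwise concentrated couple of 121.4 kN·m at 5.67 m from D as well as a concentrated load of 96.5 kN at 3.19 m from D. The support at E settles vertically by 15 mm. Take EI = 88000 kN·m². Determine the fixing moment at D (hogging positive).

M_D = 170.5 kN·m

Remove the prop at E; the released (primary) structure is a cantilever built in at D.
Primary-structure tip deflection at E by superposition:
  clockwise couple 121.4 at a = 5.67: M₀a(2L − a)/(2EI) = 3899/EI
  point load 96.5 at a = 3.19: Pa²(3L − a)/(6EI) = 3651/EI
  δ_0 = 7551/EI
Flexibility coefficient — unit upward force at E: δ_{EE} = L³/(3EI) = 204.7/EI.
With EI = 88000 kN·m²: δ_0 = 0.085805 m and δ_{EE} = 0.002326 m/kN.
Compatibility — the beam at E must follow the support down by 0.015 m: δ_0 − R_E·δ_{EE} = 0.015, so R_E = (0.085805 − 0.015)/0.002326 = 30.44 kN.
Moment equilibrium about D: M_D = Σ(load moments about D) − R_E·L = 429.2 − 30.44×8.5 = 170.5 kN·m.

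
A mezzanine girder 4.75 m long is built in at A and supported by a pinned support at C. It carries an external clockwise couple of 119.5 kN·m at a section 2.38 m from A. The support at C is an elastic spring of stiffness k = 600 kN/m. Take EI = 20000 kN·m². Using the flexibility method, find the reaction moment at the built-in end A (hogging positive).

M_A = 49.86 kN·m

Choose R_C as the redundant. The primary structure is the cantilever fixed at A.
Primary-structure tip deflection at C by superposition:
  clockwise couple 119.5 at a = 2.38: M₀a(2L − a)/(2EI) = 1012/EI
Tip deflection under a unit load at C: L³/(3EI) = 35.72/EI.
With EI = 20000 kN·m²: δ_0 = 0.050625 m and δ_{CC} = 0.001786 m/kN.
Compatibility — the spring shortens by R_C/k under the reaction it provides: δ_0 − R_C·δ_{CC} = R_C/k. With 1/k = 0.001667 m/kN, R_C = δ_0 / (δ_{CC} + 1/k) = 0.050625 / (0.001786 + 0.001667) = 14.66 kN.
Moment equilibrium about A: M_A = Σ(load moments about A) − R_C·L = 119.5 − 14.66×4.75 = 49.86 kN·m.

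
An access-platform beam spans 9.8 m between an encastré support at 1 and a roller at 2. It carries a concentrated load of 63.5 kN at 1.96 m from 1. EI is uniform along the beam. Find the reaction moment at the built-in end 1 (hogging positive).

M_1 = 89.61 kN·m

Remove the prop at 2; the released (primary) structure is a cantilever built in at 1.
Deflection at 2 on the released cantilever, summing each load's contribution:
  point load 63.5 at a = 1.96: Pa²(3L − a)/(6EI) = 1116/EI
Flexibility coefficient — unit upward force at 2: δ_{22} = L³/(3EI) = 313.7/EI.
The prop prevents deflection at 2: R_2 = δ_0/δ_{22} = 1116/313.7 = 3.556 kN.
Moment equilibrium about 1: M_1 = Σ(load moments about 1) − R_2·L = 124.5 − 3.556×9.8 = 89.61 kN·m.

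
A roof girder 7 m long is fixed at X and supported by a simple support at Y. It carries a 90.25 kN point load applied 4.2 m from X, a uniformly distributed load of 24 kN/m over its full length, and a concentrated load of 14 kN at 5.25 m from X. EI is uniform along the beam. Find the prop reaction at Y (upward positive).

Remove the prop at Y; the released (primary) structure is a cantilever built in at X.
Downward deflection at the released point Y due to the loads:
  point load 90.25 at a = 4.2: Pa²(3L − a)/(6EI) = 4458/EI
  UDL 24: wL⁴/(8EI) = 7203/EI
  point load 14 at a = 5.25: Pa²(3L − a)/(6EI) = 1013/EI
  δ_0 = 12674/EI
Tip deflection under a unit load at Y: L³/(3EI) = 114.3/EI.
Compatibility at Y: δ_0 − R_Y·δ_{YY} = 0, so R_Y = 12674/114.3 = 110.8 kN.

R_Y = 110.8 kN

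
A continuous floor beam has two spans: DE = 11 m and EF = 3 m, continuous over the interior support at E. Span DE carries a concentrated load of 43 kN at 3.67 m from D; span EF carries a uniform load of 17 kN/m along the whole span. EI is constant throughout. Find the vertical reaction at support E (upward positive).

R_E = 64.96 kN

Take M_E as the redundant. Released structure: two simple spans DE and EF with a hinge at E.
Rotations at E on the released spans (each span's end-slope, ×1/EI):
  span DE: point load 43 at a = 3.67: Pab(L + a)/(6LEI) = 257.1/EI
  span EF: UDL 17: wL³/(24EI) = 19.12/EI
  relative rotation θ_0 = (257.1 + 19.12)/EI = 276.2/EI
A unit hogging moment at E produces rotation L₁/(3EI) + L₂/(3EI) = 4.667/EI.
Slope continuity at E: θ_0 = M_E·4.667/EI, so M_E = 276.2/4.667 = 59.19 kN·m (hogging).
Span DE, ΣM about D with M_E applied at E: R_E^{DE}·11 = 157.8 + 59.19, so R_E^{DE} = 19.73 kN and R_D = 43 − 19.73 = 23.27 kN.
Span EF, ΣM about F: R_E^{EF}·3 = 76.5 + 59.19, so R_E^{EF} = 45.23 kN and R_F = 51 − 45.23 = 5.769 kN.
R_E = 19.73 + 45.23 = 64.96 kN.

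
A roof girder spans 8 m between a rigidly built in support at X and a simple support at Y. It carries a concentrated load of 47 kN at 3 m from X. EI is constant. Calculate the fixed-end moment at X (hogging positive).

M_X = 71.6 kN·m

Release the roller at Y. Primary structure: cantilever fixed at X.
Primary-structure tip deflection at Y by superposition:
  point load 47 at a = 3: Pa²(3L − a)/(6EI) = 1480/EI
Flexibility coefficient — unit upward force at Y: δ_{YY} = L³/(3EI) = 170.7/EI.
Compatibility at Y: δ_0 − R_Y·δ_{YY} = 0, so R_Y = 1480/170.7 = 8.675 kN.
Moment equilibrium about X: M_X = Σ(load moments about X) − R_Y·L = 141 − 8.675×8 = 71.6 kN·m.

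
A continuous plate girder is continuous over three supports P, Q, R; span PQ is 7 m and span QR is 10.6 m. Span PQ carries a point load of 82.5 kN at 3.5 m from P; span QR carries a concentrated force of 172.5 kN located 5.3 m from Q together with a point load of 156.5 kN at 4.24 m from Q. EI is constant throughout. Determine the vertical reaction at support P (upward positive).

R_P = -21.8 kN

Insert a hinge at Q; M_Q is the redundant, and each span becomes simply supported.
End slopes at the hinge Q, treating each span as simply supported:
  span PQ: point load 82.5 at a = 3.5: Pab(L + a)/(6LEI) = 252.7/EI
  span QR: point load 172.5 at a = 5.3: Pab(L + b)/(6LEI) = 1211/EI
  span QR: point load 156.5 at a = 4.24: Pab(L + b)/(6LEI) = 1125/EI
  relative rotation θ_0 = (252.7 + 2337)/EI = 2589/EI
A unit hogging moment at Q produces rotation L₁/(3EI) + L₂/(3EI) = 5.867/EI.
Slope continuity at Q: θ_0 = M_Q·5.867/EI, so M_Q = 2589/5.867 = 441.4 kN·m (hogging).
Span PQ, ΣM about P with M_Q applied at Q: R_Q^{PQ}·7 = 288.8 + 441.4, so R_Q^{PQ} = 104.3 kN and R_P = 82.5 − 104.3 = -21.8 kN.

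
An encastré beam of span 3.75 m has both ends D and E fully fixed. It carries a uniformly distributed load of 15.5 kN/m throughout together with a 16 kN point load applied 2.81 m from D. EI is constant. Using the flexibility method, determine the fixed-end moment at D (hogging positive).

Release both end moments; the primary structure is a simply-supported span DE with redundants M_D and M_E.
Simple-span end rotations at D and E under the given loads:
  at D: UDL 15.5: wL³/(24EI) = 34.06/EI
  at E: UDL 15.5: wL³/(24EI) = 34.06/EI
  at D: point load 16 at a = 2.81: Pab(L + b)/(6LEI) = 8.809/EI
  at E: point load 16 at a = 2.81: Pab(L + a)/(6LEI) = 12.32/EI
  θ_D0 = 42.87/EI,  θ_E0 = 46.38/EI
Flexibility coefficients: a unit moment at one end gives L/(3EI) there and L/(6EI) at the far end, so f₁₁ = f₂₂ = 1.25/EI and f₁₂ = f₂₁ = 0.625/EI.
Compatibility — zero rotation at each built-in end:
  1.25 M_D + 0.625 M_E = 42.87
  0.625 M_D + 1.25 M_E = 46.38
Solving the pair gives M_D = 20.99 kN·m and M_E = 26.61 kN·m (hogging).

M_D = 20.99 kN·m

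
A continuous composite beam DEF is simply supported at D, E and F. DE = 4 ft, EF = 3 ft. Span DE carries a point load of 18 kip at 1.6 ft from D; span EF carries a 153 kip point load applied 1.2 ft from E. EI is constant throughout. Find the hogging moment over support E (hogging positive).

M_E = 44.68 kip·ft

Take M_E as the redundant. Released structure: two simple spans DE and EF with a hinge at E.
Rotations at E on the released spans (each span's end-slope, ×1/EI):
  span DE: point load 18 at a = 1.6: Pab(L + a)/(6LEI) = 16.13/EI
  span EF: point load 153 at a = 1.2: Pab(L + b)/(6LEI) = 88.13/EI
  relative rotation θ_0 = (16.13 + 88.13)/EI = 104.3/EI
A unit hogging moment at E produces rotation L₁/(3EI) + L₂/(3EI) = 2.333/EI.
Compatibility: M_E·(L₁+L₂)/(3EI) = θ_0, giving M_E = 44.68 kip·ft (hogging).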